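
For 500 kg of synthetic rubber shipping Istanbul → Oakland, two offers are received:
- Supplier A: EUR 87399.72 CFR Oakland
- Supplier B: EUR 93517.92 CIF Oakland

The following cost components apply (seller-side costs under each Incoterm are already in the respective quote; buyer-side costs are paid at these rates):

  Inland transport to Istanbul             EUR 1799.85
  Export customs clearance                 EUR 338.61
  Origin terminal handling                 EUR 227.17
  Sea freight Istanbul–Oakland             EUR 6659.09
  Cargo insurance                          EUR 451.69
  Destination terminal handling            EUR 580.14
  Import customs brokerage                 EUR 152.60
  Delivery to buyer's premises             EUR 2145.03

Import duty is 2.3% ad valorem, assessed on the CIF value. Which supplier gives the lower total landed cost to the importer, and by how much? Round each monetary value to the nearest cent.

Supplier A is cheaper by EUR 5796.84

Supplier A (CFR):
CIF value = CFR price + insurance = 87399.72 + 451.69 = 87851.41
Import duty = 87851.41 × 2.3% = 2020.58
Buyer bears (A): 451.69 + 580.14 + 152.60 + 2145.03 = 3329.46
Landed cost (A) = invoice 87399.72 + 3329.46 + duty 2020.58 = 92749.76
Supplier B (CIF):
The CIF price already equals the CIF value: 93517.92
Import duty = 93517.92 × 2.3% = 2150.91
Buyer bears (B): 580.14 + 152.60 + 2145.03 = 2877.77
Landed cost (B) = invoice 93517.92 + 2877.77 + duty 2150.91 = 98546.60
Difference = |92749.76 − 98546.60| = 5796.84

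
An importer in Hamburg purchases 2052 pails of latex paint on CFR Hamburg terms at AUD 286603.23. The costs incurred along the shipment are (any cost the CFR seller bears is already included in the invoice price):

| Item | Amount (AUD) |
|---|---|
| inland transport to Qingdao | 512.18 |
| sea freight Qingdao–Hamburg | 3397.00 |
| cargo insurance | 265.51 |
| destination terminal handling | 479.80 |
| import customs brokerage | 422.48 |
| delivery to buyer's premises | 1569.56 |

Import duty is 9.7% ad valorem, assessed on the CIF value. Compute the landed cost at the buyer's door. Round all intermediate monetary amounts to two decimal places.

CFR: the seller pays costs through ocean freight to the destination port, but not insurance.
Already in the invoice (seller's account under CFR): inland to port, freight — exclude.
CIF value = CFR price + insurance = 286603.23 + 265.51 = 286868.74
Import duty = 286868.74 × 9.7% = 27826.27
Buyer bears: insurance 265.51 + destination terminal 479.80 + brokerage 422.48 + delivery 1569.56 + duty 27826.27 = 30563.62
Landed cost = invoice 286603.23 + 30563.62 = 317166.85

Total landed cost: AUD 317166.85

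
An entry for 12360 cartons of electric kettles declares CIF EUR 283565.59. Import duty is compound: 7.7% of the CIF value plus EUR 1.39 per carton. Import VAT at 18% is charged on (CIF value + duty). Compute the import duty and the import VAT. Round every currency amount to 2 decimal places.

Ad valorem component: 283565.59 × 7.7% = 21834.55
Specific component: 12360 × 1.39 = 17180.40
Import duty = 21834.55 + 17180.40 = 39014.95
VAT base = CIF + duty = 283565.59 + 39014.95 = 322580.54
Import VAT = 322580.54 × 18% = 58064.50

Import duty: EUR 39014.95; import VAT: EUR 58064.50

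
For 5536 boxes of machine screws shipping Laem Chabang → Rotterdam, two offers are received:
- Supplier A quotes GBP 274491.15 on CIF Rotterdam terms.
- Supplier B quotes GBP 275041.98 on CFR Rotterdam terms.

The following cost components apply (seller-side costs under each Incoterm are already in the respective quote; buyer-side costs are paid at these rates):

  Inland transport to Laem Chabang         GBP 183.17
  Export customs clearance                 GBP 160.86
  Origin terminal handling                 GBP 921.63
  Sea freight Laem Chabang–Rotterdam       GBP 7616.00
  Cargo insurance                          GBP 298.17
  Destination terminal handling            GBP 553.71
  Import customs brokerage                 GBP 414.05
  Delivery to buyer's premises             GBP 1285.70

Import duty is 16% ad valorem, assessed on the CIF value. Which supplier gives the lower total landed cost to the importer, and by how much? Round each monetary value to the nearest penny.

Supplier A (CIF):
The CIF price already equals the CIF value: 274491.15
Import duty = 274491.15 × 16% = 43918.58
Buyer bears (A): 553.71 + 414.05 + 1285.70 = 2253.46
Landed cost (A) = invoice 274491.15 + 2253.46 + duty 43918.58 = 320663.19
Supplier B (CFR):
CIF value = CFR price + insurance = 275041.98 + 298.17 = 275340.15
Import duty = 275340.15 × 16% = 44054.42
Buyer bears (B): 298.17 + 553.71 + 414.05 + 1285.70 = 2551.63
Landed cost (B) = invoice 275041.98 + 2551.63 + duty 44054.42 = 321648.03
Difference = |320663.19 − 321648.03| = 984.84

Supplier A is cheaper by GBP 984.84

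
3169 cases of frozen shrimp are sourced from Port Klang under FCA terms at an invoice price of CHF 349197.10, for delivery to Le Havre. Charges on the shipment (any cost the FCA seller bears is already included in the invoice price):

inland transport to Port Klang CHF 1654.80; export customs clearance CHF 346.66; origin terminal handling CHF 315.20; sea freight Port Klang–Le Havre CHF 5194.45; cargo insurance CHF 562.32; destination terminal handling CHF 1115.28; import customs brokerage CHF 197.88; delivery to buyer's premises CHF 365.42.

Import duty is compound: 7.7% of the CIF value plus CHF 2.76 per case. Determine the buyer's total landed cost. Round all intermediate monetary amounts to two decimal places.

Total landed cost: CHF 393049.81

FCA: the seller delivers export-cleared goods to the carrier; the buyer bears costs from that point.
Already in the invoice (seller's account under FCA): inland to port, export clearance — exclude.
CIF value = FCA price + origin terminal + freight + insurance = 349197.10 + 315.20 + 5194.45 + 562.32 = 355269.07
Ad valorem component: 355269.07 × 7.7% = 27355.72
Specific component: 3169 × 2.76 = 8746.44
Import duty = 27355.72 + 8746.44 = 36102.16
Buyer bears: origin terminal 315.20 + freight 5194.45 + insurance 562.32 + destination terminal 1115.28 + brokerage 197.88 + delivery 365.42 + duty 36102.16 = 43852.71
Landed cost = invoice 349197.10 + 43852.71 = 393049.81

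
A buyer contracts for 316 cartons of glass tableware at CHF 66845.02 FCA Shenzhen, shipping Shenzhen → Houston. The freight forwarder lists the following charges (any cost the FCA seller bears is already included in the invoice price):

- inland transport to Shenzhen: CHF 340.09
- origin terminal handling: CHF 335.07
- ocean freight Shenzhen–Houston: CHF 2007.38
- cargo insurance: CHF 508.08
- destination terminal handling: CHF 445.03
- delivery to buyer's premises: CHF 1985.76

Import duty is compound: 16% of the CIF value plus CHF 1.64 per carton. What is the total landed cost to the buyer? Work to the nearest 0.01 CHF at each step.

Total landed cost: CHF 83795.87

FCA: the seller delivers export-cleared goods to the carrier; the buyer bears costs from that point.
Already in the invoice (seller's account under FCA): inland to port — exclude.
CIF value = FCA price + origin terminal + freight + insurance = 66845.02 + 335.07 + 2007.38 + 508.08 = 69695.55
Ad valorem component: 69695.55 × 16% = 11151.29
Specific component: 316 × 1.64 = 518.24
Import duty = 11151.29 + 518.24 = 11669.53
Buyer bears: origin terminal 335.07 + freight 2007.38 + insurance 508.08 + destination terminal 445.03 + delivery 1985.76 + duty 11669.53 = 16950.85
Landed cost = invoice 66845.02 + 16950.85 = 83795.87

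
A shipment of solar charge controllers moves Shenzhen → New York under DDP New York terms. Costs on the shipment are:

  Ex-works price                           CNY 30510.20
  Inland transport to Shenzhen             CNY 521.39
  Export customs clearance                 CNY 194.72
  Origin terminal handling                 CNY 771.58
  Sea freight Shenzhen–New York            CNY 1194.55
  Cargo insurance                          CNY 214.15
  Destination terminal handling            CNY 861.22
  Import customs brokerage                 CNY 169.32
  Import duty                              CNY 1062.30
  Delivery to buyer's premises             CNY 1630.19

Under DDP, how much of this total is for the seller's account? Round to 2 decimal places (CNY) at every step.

DDP: the seller bears all costs including import duty.
Seller's account: goods 30510.20 + inland to port 521.39 + export clearance 194.72 + origin terminal 771.58 + freight 1194.55 + insurance 214.15 + destination terminal 861.22 + brokerage 169.32 + duty 1062.30 + delivery 1630.19 = 37129.62
Buyer's account: 0.00

Seller's account: CNY 37129.62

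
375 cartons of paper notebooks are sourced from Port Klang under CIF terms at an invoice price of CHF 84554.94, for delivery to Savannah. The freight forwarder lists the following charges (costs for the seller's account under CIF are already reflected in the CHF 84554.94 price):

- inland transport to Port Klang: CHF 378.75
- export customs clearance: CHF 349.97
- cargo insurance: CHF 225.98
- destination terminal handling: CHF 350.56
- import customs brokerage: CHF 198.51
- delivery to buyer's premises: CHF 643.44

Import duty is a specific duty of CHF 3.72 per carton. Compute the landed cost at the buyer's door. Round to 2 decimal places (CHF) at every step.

Total landed cost: CHF 87142.45

CIF: the seller pays costs through ocean freight and marine insurance to the destination port.
Already in the invoice (seller's account under CIF): inland to port, export clearance, insurance — exclude.
The CIF price already equals the CIF value: 84554.94
Import duty = 375 × 3.72 = 1395.00
Buyer bears: destination terminal 350.56 + brokerage 198.51 + delivery 643.44 + duty 1395.00 = 2587.51
Landed cost = invoice 84554.94 + 2587.51 = 87142.45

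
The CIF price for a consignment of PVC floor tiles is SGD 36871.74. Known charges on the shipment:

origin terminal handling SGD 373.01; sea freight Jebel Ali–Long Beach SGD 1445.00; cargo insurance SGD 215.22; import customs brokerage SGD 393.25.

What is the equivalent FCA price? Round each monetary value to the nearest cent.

FCA price: SGD 34838.51

Not relevant to the conversion: brokerage — on the buyer under both terms; not part of either seller's price.
From CIF to FCA, the seller no longer bears: origin terminal, freight, insurance.
FCA price = 36871.74 − 373.01 − 1445.00 − 215.22 = 34838.51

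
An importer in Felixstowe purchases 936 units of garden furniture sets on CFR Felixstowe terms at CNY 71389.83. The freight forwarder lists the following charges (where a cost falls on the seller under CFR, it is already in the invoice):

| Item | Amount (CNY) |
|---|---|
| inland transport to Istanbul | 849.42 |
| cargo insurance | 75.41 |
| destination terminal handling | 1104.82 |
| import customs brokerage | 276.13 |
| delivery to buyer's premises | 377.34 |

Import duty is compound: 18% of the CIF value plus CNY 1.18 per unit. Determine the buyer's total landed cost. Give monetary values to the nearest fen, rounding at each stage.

Total landed cost: CNY 87191.75

CFR: the seller pays costs through ocean freight to the destination port, but not insurance.
Already in the invoice (seller's account under CFR): inland to port — exclude.
CIF value = CFR price + insurance = 71389.83 + 75.41 = 71465.24
Ad valorem component: 71465.24 × 18% = 12863.74
Specific component: 936 × 1.18 = 1104.48
Import duty = 12863.74 + 1104.48 = 13968.22
Buyer bears: insurance 75.41 + destination terminal 1104.82 + brokerage 276.13 + delivery 377.34 + duty 13968.22 = 15801.92
Landed cost = invoice 71389.83 + 15801.92 = 87191.75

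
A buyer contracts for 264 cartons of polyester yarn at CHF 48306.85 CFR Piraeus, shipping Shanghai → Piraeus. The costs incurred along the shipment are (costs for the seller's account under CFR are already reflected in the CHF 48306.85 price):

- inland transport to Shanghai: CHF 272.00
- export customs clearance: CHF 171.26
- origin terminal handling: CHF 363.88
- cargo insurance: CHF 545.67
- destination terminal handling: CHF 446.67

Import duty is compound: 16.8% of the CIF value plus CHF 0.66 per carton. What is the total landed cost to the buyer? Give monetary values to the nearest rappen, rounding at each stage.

Total landed cost: CHF 57680.65

CFR: the seller pays costs through ocean freight to the destination port, but not insurance.
Already in the invoice (seller's account under CFR): inland to port, export clearance, origin terminal — exclude.
CIF value = CFR price + insurance = 48306.85 + 545.67 = 48852.52
Ad valorem component: 48852.52 × 16.8% = 8207.22
Specific component: 264 × 0.66 = 174.24
Import duty = 8207.22 + 174.24 = 8381.46
Buyer bears: insurance 545.67 + destination terminal 446.67 + duty 8381.46 = 9373.80
Landed cost = invoice 48306.85 + 9373.80 = 57680.65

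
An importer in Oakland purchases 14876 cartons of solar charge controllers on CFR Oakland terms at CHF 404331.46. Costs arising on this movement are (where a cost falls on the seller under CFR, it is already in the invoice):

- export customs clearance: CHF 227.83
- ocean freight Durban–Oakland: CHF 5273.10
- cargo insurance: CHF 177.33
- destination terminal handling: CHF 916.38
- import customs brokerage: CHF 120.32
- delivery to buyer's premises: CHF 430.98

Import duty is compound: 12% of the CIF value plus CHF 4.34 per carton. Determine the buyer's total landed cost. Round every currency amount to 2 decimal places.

Total landed cost: CHF 519079.36

CFR: the seller pays costs through ocean freight to the destination port, but not insurance.
Already in the invoice (seller's account under CFR): export clearance, freight — exclude.
CIF value = CFR price + insurance = 404331.46 + 177.33 = 404508.79
Ad valorem component: 404508.79 × 12% = 48541.05
Specific component: 14876 × 4.34 = 64561.84
Import duty = 48541.05 + 64561.84 = 113102.89
Buyer bears: insurance 177.33 + destination terminal 916.38 + brokerage 120.32 + delivery 430.98 + duty 113102.89 = 114747.90
Landed cost = invoice 404331.46 + 114747.90 = 519079.36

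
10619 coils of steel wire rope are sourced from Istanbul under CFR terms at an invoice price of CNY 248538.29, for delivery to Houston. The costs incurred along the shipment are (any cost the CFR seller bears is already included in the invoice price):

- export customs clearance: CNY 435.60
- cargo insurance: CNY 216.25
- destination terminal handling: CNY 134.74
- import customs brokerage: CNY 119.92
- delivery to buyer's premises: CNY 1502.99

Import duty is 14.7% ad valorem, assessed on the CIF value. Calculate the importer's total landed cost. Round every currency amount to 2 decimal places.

Total landed cost: CNY 287079.11

CFR: the seller pays costs through ocean freight to the destination port, but not insurance.
Already in the invoice (seller's account under CFR): export clearance — exclude.
CIF value = CFR price + insurance = 248538.29 + 216.25 = 248754.54
Import duty = 248754.54 × 14.7% = 36566.92
Buyer bears: insurance 216.25 + destination terminal 134.74 + brokerage 119.92 + delivery 1502.99 + duty 36566.92 = 38540.82
Landed cost = invoice 248538.29 + 38540.82 = 287079.11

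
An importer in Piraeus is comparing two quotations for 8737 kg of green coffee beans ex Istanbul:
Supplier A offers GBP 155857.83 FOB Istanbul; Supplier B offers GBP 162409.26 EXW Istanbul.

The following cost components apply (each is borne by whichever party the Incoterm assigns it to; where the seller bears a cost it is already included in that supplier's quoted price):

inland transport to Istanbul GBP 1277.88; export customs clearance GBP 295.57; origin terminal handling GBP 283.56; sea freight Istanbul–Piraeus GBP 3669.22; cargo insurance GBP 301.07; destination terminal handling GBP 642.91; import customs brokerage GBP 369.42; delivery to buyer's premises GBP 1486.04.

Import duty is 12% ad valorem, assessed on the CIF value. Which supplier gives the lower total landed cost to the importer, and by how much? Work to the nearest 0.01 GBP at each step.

Supplier A is cheaper by GBP 9417.46

Supplier A (FOB):
CIF value = FOB price + freight + insurance = 155857.83 + 3669.22 + 301.07 = 159828.12
Import duty = 159828.12 × 12% = 19179.37
Buyer bears (A): 3669.22 + 301.07 + 642.91 + 369.42 + 1486.04 = 6468.66
Landed cost (A) = invoice 155857.83 + 6468.66 + duty 19179.37 = 181505.86
Supplier B (EXW):
CIF value = EXW price + inland to port + export clearance + origin terminal + freight + insurance = 162409.26 + 1277.88 + 295.57 + 283.56 + 3669.22 + 301.07 = 168236.56
Import duty = 168236.56 × 12% = 20188.39
Buyer bears (B): 1277.88 + 295.57 + 283.56 + 3669.22 + 301.07 + 642.91 + 369.42 + 1486.04 = 8325.67
Landed cost (B) = invoice 162409.26 + 8325.67 + duty 20188.39 = 190923.32
Difference = |181505.86 − 190923.32| = 9417.46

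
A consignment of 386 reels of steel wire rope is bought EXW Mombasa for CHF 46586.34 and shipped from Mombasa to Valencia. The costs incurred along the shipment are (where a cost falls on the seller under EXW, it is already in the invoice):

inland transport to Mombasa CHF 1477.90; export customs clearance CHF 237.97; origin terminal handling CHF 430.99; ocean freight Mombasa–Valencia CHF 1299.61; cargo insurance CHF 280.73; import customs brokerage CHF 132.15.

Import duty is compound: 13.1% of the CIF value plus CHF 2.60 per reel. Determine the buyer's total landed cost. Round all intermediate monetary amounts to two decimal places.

Total landed cost: CHF 58040.36

EXW: the seller makes goods available at their premises; the buyer bears all onward costs.
CIF value = EXW price + inland to port + export clearance + origin terminal + freight + insurance = 46586.34 + 1477.90 + 237.97 + 430.99 + 1299.61 + 280.73 = 50313.54
Ad valorem component: 50313.54 × 13.1% = 6591.07
Specific component: 386 × 2.60 = 1003.60
Import duty = 6591.07 + 1003.60 = 7594.67
Buyer bears: inland to port 1477.90 + export clearance 237.97 + origin terminal 430.99 + freight 1299.61 + insurance 280.73 + brokerage 132.15 + duty 7594.67 = 11454.02
Landed cost = invoice 46586.34 + 11454.02 = 58040.36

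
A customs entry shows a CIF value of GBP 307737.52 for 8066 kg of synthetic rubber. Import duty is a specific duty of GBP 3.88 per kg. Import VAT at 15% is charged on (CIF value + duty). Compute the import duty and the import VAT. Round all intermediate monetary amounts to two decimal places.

Import duty: GBP 31296.08; import VAT: GBP 50855.04

Import duty = 8066 × 3.88 = 31296.08
VAT base = CIF + duty = 307737.52 + 31296.08 = 339033.60
Import VAT = 339033.60 × 15% = 50855.04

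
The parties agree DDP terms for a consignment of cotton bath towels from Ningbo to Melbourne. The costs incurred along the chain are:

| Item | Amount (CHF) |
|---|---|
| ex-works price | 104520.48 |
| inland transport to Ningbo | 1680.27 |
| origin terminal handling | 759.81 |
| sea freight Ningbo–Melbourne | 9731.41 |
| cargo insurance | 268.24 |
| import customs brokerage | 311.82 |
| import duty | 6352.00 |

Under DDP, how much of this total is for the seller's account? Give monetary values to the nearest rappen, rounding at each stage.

DDP: the seller bears all costs including import duty.
Seller's account: goods 104520.48 + inland to port 1680.27 + origin terminal 759.81 + freight 9731.41 + insurance 268.24 + brokerage 311.82 + duty 6352.00 = 123624.03
Buyer's account: 0.00

Seller's account: CHF 123624.03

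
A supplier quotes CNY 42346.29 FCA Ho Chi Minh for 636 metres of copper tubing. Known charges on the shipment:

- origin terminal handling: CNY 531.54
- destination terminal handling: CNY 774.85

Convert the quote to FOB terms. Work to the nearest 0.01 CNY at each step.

Not relevant to the conversion: destination terminal — on the buyer under both terms; not part of either seller's price.
From FCA to FOB, the seller additionally bears: origin terminal.
FOB price = 42346.29 + 531.54 = 42877.83

FOB price: CNY 42877.83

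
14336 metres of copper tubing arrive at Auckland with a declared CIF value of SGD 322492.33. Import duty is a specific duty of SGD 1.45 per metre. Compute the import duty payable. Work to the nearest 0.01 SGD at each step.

Import duty: SGD 20787.20

Import duty = 14336 × 1.45 = 20787.20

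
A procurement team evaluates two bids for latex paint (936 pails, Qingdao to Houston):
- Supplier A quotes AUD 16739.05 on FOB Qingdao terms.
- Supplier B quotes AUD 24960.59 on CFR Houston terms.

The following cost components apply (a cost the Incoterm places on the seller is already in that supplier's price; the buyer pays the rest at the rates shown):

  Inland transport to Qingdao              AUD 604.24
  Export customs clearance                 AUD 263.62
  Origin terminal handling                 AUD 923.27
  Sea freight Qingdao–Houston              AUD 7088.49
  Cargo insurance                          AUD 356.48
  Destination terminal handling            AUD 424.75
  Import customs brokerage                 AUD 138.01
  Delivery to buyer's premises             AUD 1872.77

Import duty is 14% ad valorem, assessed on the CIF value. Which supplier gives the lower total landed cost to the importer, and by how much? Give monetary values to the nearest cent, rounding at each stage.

Supplier A (FOB):
CIF value = FOB price + freight + insurance = 16739.05 + 7088.49 + 356.48 = 24184.02
Import duty = 24184.02 × 14% = 3385.76
Buyer bears (A): 7088.49 + 356.48 + 424.75 + 138.01 + 1872.77 = 9880.50
Landed cost (A) = invoice 16739.05 + 9880.50 + duty 3385.76 = 30005.31
Supplier B (CFR):
CIF value = CFR price + insurance = 24960.59 + 356.48 = 25317.07
Import duty = 25317.07 × 14% = 3544.39
Buyer bears (B): 356.48 + 424.75 + 138.01 + 1872.77 = 2792.01
Landed cost (B) = invoice 24960.59 + 2792.01 + duty 3544.39 = 31296.99
Difference = |30005.31 − 31296.99| = 1291.68

Supplier A is cheaper by AUD 1291.68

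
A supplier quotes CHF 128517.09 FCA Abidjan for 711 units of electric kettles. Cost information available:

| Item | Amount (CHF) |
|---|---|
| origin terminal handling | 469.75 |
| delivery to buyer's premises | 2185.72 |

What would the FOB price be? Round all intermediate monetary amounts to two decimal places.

Not relevant to the conversion: delivery — on the buyer under both terms; not part of either seller's price.
From FCA to FOB, the seller additionally bears: origin terminal.
FOB price = 128517.09 + 469.75 = 128986.84

FOB price: CHF 128986.84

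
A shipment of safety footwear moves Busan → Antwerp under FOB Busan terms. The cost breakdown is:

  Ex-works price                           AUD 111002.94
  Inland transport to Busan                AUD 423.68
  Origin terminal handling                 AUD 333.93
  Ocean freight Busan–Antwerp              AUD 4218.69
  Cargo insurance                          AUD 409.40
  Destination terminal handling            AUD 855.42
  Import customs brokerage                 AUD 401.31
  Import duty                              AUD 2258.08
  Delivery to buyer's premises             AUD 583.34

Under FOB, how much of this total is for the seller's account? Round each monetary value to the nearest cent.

FOB: the seller bears costs until goods are on board at the origin port; the buyer bears freight, insurance and all costs thereafter.
Seller's account: goods 111002.94 + inland to port 423.68 + origin terminal 333.93 = 111760.55
Buyer's account: freight 4218.69 + insurance 409.40 + destination terminal 855.42 + brokerage 401.31 + duty 2258.08 + delivery 583.34 = 8726.24

Seller's account: AUD 111760.55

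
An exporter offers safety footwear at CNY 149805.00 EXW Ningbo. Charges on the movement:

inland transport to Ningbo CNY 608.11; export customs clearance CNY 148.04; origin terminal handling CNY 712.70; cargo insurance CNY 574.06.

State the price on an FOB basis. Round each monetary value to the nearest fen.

Not relevant to the conversion: insurance — on the buyer under both terms; not part of either seller's price.
From EXW to FOB, the seller additionally bears: inland to port, export clearance, origin terminal.
FOB price = 149805.00 + 608.11 + 148.04 + 712.70 = 151273.85

FOB price: CNY 151273.85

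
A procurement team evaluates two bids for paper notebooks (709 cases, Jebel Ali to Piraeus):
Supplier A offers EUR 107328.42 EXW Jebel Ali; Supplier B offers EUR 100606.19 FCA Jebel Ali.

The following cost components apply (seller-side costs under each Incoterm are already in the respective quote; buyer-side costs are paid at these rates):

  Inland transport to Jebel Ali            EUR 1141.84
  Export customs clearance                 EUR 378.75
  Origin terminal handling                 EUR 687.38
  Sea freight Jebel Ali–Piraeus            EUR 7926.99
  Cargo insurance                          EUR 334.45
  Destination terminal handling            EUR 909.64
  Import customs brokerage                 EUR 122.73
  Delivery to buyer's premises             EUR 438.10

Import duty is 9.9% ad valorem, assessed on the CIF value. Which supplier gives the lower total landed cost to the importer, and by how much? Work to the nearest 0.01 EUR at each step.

Supplier A (EXW):
CIF value = EXW price + inland to port + export clearance + origin terminal + freight + insurance = 107328.42 + 1141.84 + 378.75 + 687.38 + 7926.99 + 334.45 = 117797.83
Import duty = 117797.83 × 9.9% = 11661.99
Buyer bears (A): 1141.84 + 378.75 + 687.38 + 7926.99 + 334.45 + 909.64 + 122.73 + 438.10 = 11939.88
Landed cost (A) = invoice 107328.42 + 11939.88 + duty 11661.99 = 130930.29
Supplier B (FCA):
CIF value = FCA price + origin terminal + freight + insurance = 100606.19 + 687.38 + 7926.99 + 334.45 = 109555.01
Import duty = 109555.01 × 9.9% = 10845.95
Buyer bears (B): 687.38 + 7926.99 + 334.45 + 909.64 + 122.73 + 438.10 = 10419.29
Landed cost (B) = invoice 100606.19 + 10419.29 + duty 10845.95 = 121871.43
Difference = |130930.29 − 121871.43| = 9058.86

Supplier B is cheaper by EUR 9058.86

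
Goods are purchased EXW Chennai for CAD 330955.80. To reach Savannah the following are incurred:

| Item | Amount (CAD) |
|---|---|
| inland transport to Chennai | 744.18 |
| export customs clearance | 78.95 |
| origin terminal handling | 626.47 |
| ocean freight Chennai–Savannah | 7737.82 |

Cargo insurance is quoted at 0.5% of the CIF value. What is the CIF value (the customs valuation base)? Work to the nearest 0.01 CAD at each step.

CIF value: CAD 341852.48

Let C be the CIF value. C = EXW price + pre-shipment costs + freight + 0.5% × C
C − 0.5% × C = 330955.80 + 744.18 + 78.95 + 626.47 + 7737.82
0.995 × C = 340143.22
C = 340143.22 / 0.995 = 341852.48
Insurance premium = 0.5% × 341852.48 = 1709.26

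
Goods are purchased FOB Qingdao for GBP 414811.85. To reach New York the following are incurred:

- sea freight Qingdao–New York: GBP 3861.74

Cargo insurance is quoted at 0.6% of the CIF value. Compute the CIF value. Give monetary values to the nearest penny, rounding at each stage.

CIF value: GBP 421200.79

Let C be the CIF value. C = FOB price + freight + 0.6% × C
C − 0.6% × C = 414811.85 + 3861.74
0.994 × C = 418673.59
C = 418673.59 / 0.994 = 421200.79
Insurance premium = 0.6% × 421200.79 = 2527.20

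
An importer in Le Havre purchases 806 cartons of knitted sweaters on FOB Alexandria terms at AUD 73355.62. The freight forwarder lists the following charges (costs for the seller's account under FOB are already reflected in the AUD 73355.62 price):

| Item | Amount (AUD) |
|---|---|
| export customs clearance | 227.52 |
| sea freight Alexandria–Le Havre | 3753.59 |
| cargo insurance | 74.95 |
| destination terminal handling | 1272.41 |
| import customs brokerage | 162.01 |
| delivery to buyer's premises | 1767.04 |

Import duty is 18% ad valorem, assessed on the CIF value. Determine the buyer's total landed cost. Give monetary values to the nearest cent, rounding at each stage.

FOB: the seller bears costs until goods are on board at the origin port; the buyer bears freight, insurance and all costs thereafter.
Already in the invoice (seller's account under FOB): export clearance — exclude.
CIF value = FOB price + freight + insurance = 73355.62 + 3753.59 + 74.95 = 77184.16
Import duty = 77184.16 × 18% = 13893.15
Buyer bears: freight 3753.59 + insurance 74.95 + destination terminal 1272.41 + brokerage 162.01 + delivery 1767.04 + duty 13893.15 = 20923.15
Landed cost = invoice 73355.62 + 20923.15 = 94278.77

Total landed cost: AUD 94278.77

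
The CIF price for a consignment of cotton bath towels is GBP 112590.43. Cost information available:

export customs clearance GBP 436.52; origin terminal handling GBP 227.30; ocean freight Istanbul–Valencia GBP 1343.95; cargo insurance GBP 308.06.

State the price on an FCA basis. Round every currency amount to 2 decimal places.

Not relevant to the conversion: export clearance — on the seller under both CIF and FCA; already in the CIF price and stays in the FCA price.
From CIF to FCA, the seller no longer bears: origin terminal, freight, insurance.
FCA price = 112590.43 − 227.30 − 1343.95 − 308.06 = 110711.12

FCA price: GBP 110711.12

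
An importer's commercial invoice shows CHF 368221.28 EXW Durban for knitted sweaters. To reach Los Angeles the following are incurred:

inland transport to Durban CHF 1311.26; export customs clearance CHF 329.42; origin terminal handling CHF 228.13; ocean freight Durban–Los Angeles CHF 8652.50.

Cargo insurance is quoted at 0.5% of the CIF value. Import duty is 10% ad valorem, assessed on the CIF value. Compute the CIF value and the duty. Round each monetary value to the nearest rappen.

CIF value: CHF 380645.82; import duty: CHF 38064.58

Let C be the CIF value. C = EXW price + pre-shipment costs + freight + 0.5% × C
C − 0.5% × C = 368221.28 + 1311.26 + 329.42 + 228.13 + 8652.50
0.995 × C = 378742.59
C = 378742.59 / 0.995 = 380645.82
Insurance premium = 0.5% × 380645.82 = 1903.23
Import duty = 380645.82 × 10% = 38064.58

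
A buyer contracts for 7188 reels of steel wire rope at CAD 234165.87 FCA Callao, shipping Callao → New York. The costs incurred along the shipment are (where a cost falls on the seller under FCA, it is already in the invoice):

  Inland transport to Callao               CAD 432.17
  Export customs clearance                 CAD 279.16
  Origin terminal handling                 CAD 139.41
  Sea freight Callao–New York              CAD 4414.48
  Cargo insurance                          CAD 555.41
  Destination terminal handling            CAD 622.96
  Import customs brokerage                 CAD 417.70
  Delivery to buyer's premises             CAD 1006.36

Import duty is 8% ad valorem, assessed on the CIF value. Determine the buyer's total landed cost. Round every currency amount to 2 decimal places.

Total landed cost: CAD 260464.20

FCA: the seller delivers export-cleared goods to the carrier; the buyer bears costs from that point.
Already in the invoice (seller's account under FCA): inland to port, export clearance — exclude.
CIF value = FCA price + origin terminal + freight + insurance = 234165.87 + 139.41 + 4414.48 + 555.41 = 239275.17
Import duty = 239275.17 × 8% = 19142.01
Buyer bears: origin terminal 139.41 + freight 4414.48 + insurance 555.41 + destination terminal 622.96 + brokerage 417.70 + delivery 1006.36 + duty 19142.01 = 26298.33
Landed cost = invoice 234165.87 + 26298.33 = 260464.20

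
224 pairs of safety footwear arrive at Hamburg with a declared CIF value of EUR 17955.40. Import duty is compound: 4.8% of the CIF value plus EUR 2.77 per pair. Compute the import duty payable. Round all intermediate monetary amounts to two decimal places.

Ad valorem component: 17955.40 × 4.8% = 861.86
Specific component: 224 × 2.77 = 620.48
Import duty = 861.86 + 620.48 = 1482.34

Import duty: EUR 1482.34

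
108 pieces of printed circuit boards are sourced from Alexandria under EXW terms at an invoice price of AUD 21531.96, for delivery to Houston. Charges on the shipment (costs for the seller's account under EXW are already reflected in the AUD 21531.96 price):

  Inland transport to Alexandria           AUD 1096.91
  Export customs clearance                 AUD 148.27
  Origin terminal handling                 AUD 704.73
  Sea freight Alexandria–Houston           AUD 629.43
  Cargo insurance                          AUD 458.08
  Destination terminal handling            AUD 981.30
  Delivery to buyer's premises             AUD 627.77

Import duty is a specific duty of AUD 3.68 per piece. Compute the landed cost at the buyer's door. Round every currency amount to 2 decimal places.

Total landed cost: AUD 26575.89

EXW: the seller makes goods available at their premises; the buyer bears all onward costs.
CIF value = EXW price + inland to port + export clearance + origin terminal + freight + insurance = 21531.96 + 1096.91 + 148.27 + 704.73 + 629.43 + 458.08 = 24569.38
Import duty = 108 × 3.68 = 397.44
Buyer bears: inland to port 1096.91 + export clearance 148.27 + origin terminal 704.73 + freight 629.43 + insurance 458.08 + destination terminal 981.30 + delivery 627.77 + duty 397.44 = 5043.93
Landed cost = invoice 21531.96 + 5043.93 = 26575.89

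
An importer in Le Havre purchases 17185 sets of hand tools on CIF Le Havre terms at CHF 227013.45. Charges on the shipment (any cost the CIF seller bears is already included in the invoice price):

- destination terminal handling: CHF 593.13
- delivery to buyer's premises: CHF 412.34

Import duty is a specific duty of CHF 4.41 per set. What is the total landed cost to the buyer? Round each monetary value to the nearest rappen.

CIF: the seller pays costs through ocean freight and marine insurance to the destination port.
The CIF price already equals the CIF value: 227013.45
Import duty = 17185 × 4.41 = 75785.85
Buyer bears: destination terminal 593.13 + delivery 412.34 + duty 75785.85 = 76791.32
Landed cost = invoice 227013.45 + 76791.32 = 303804.77

Total landed cost: CHF 303804.77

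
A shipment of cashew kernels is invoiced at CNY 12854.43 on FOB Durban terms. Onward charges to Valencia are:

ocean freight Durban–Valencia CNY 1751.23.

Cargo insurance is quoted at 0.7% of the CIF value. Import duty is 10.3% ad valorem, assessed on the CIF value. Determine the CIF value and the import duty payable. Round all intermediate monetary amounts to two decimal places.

Let C be the CIF value. C = FOB price + freight + 0.7% × C
C − 0.7% × C = 12854.43 + 1751.23
0.993 × C = 14605.66
C = 14605.66 / 0.993 = 14708.62
Insurance premium = 0.7% × 14708.62 = 102.96
Import duty = 14708.62 × 10.3% = 1514.99

CIF value: CNY 14708.62; import duty: CNY 1514.99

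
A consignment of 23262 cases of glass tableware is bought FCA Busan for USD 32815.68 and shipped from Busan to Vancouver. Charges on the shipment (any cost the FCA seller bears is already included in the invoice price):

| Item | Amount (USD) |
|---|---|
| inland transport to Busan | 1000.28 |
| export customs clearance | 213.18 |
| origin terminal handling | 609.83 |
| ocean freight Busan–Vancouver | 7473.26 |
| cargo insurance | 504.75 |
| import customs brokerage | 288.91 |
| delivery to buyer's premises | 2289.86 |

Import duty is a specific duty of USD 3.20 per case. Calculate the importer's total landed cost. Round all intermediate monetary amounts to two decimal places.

FCA: the seller delivers export-cleared goods to the carrier; the buyer bears costs from that point.
Already in the invoice (seller's account under FCA): inland to port, export clearance — exclude.
CIF value = FCA price + origin terminal + freight + insurance = 32815.68 + 609.83 + 7473.26 + 504.75 = 41403.52
Import duty = 23262 × 3.20 = 74438.40
Buyer bears: origin terminal 609.83 + freight 7473.26 + insurance 504.75 + brokerage 288.91 + delivery 2289.86 + duty 74438.40 = 85605.01
Landed cost = invoice 32815.68 + 85605.01 = 118420.69

Total landed cost: USD 118420.69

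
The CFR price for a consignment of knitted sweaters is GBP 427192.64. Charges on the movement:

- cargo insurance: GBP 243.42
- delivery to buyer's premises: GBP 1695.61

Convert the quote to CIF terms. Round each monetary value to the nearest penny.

Not relevant to the conversion: delivery — on the buyer under both terms; not part of either seller's price.
From CFR to CIF, the seller additionally bears: insurance.
CIF price = 427192.64 + 243.42 = 427436.06

CIF price: GBP 427436.06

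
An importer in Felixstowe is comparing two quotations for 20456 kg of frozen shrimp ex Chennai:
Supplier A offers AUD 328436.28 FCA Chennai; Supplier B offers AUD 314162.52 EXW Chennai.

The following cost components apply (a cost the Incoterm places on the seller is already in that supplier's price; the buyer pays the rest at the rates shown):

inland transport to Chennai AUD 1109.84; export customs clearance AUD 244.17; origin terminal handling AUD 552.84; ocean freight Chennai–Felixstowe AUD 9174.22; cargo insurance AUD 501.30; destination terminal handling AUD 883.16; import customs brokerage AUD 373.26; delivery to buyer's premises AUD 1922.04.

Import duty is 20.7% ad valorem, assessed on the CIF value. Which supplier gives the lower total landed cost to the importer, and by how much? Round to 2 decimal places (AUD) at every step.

Supplier A (FCA):
CIF value = FCA price + origin terminal + freight + insurance = 328436.28 + 552.84 + 9174.22 + 501.30 = 338664.64
Import duty = 338664.64 × 20.7% = 70103.58
Buyer bears (A): 552.84 + 9174.22 + 501.30 + 883.16 + 373.26 + 1922.04 = 13406.82
Landed cost (A) = invoice 328436.28 + 13406.82 + duty 70103.58 = 411946.68
Supplier B (EXW):
CIF value = EXW price + inland to port + export clearance + origin terminal + freight + insurance = 314162.52 + 1109.84 + 244.17 + 552.84 + 9174.22 + 501.30 = 325744.89
Import duty = 325744.89 × 20.7% = 67429.19
Buyer bears (B): 1109.84 + 244.17 + 552.84 + 9174.22 + 501.30 + 883.16 + 373.26 + 1922.04 = 14760.83
Landed cost (B) = invoice 314162.52 + 14760.83 + duty 67429.19 = 396352.54
Difference = |411946.68 − 396352.54| = 15594.14

Supplier B is cheaper by AUD 15594.14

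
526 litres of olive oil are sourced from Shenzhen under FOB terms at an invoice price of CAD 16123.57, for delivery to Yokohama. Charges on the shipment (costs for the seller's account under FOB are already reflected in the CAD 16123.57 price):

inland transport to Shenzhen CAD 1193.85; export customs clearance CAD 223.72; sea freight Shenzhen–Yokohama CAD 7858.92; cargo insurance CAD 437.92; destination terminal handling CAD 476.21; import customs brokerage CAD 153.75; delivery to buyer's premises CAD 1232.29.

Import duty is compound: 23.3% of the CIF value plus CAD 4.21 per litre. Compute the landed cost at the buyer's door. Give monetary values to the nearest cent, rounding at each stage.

Total landed cost: CAD 34187.08

FOB: the seller bears costs until goods are on board at the origin port; the buyer bears freight, insurance and all costs thereafter.
Already in the invoice (seller's account under FOB): inland to port, export clearance — exclude.
CIF value = FOB price + freight + insurance = 16123.57 + 7858.92 + 437.92 = 24420.41
Ad valorem component: 24420.41 × 23.3% = 5689.96
Specific component: 526 × 4.21 = 2214.46
Import duty = 5689.96 + 2214.46 = 7904.42
Buyer bears: freight 7858.92 + insurance 437.92 + destination terminal 476.21 + brokerage 153.75 + delivery 1232.29 + duty 7904.42 = 18063.51
Landed cost = invoice 16123.57 + 18063.51 = 34187.08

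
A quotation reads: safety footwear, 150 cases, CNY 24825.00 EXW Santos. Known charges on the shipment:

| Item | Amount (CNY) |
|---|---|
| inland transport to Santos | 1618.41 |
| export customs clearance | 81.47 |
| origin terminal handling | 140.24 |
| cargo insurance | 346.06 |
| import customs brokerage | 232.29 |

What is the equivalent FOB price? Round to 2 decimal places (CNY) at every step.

Not relevant to the conversion: insurance, brokerage — on the buyer under both terms; not part of either seller's price.
From EXW to FOB, the seller additionally bears: inland to port, export clearance, origin terminal.
FOB price = 24825.00 + 1618.41 + 81.47 + 140.24 = 26665.12

FOB price: CNY 26665.12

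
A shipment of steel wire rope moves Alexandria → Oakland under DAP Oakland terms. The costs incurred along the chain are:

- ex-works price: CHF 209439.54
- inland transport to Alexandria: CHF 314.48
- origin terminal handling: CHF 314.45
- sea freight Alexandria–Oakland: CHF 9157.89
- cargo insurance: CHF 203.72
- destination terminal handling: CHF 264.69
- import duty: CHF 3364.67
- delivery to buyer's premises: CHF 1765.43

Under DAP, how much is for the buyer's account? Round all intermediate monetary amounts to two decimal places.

DAP: the seller bears all costs to the named destination except import duty and clearance.
Seller's account: goods 209439.54 + inland to port 314.48 + origin terminal 314.45 + freight 9157.89 + insurance 203.72 + destination terminal 264.69 + delivery 1765.43 = 221460.20
Buyer's account: duty 3364.67 = 3364.67

Buyer's account: CHF 3364.67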